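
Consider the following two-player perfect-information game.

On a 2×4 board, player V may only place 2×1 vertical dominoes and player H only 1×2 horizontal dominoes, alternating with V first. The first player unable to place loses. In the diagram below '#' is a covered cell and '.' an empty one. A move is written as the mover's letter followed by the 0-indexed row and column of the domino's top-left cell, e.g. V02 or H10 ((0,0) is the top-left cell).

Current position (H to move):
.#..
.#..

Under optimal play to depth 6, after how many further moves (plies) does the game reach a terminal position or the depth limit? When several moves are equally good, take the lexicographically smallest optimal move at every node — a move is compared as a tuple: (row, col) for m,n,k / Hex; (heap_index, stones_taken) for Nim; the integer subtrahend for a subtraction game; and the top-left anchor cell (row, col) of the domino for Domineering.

[.#../.#..] H move#1: H02:+1/.###/.#..*, H12:+1/.#../.###
[.###/.#..] V move#2: V00:-1/####/##..*
[####/##..] H move#3: H12:+1/####/####*
[####/####] end (terminal -1, V#4); searched .#../.#.. to 6

PV length from [.#../.#..]: 3 plies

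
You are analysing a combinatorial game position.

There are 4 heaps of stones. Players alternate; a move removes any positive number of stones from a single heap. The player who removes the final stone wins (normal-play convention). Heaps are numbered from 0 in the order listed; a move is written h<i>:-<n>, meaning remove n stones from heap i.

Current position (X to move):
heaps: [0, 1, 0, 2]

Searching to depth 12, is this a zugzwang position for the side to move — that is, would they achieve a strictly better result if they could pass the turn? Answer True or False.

ply 1, X at (0,1,0,2) | h1:-1=-1→(0,0,0,2); h3:-1=+1→(0,1,0,1)*; h3:-2=-1→(0,1,0,0)
ply 2, O at (0,1,0,1) | h1:-1=-1→(0,0,0,1)*; h3:-1=-1→(0,1,0,0)
ply 3, X at (0,0,0,1) | h3:-1=+1→(0,0,0,0)*
ply 4: (0,0,0,0) is terminal -1 (O); from (0,1,0,2) depth 12
suppose X passes — search the same position with O to move:
pass> ply 1, O at (0,1,0,2) | h1:-1=-1→(0,0,0,2); h3:-1=+1→(0,1,0,1)*; h3:-2=-1→(0,1,0,0)
pass> ply 2, X at (0,1,0,1) | h1:-1=-1→(0,0,0,1)*; h3:-1=-1→(0,1,0,0)
pass> ply 3, O at (0,0,0,1) | h3:-1=+1→(0,0,0,0)*
pass> ply 4: (0,0,0,0) is terminal -1 (X); from (0,1,0,2) depth 12
for X: play +1, pass -1

zugzwang((0,1,0,2), X) = False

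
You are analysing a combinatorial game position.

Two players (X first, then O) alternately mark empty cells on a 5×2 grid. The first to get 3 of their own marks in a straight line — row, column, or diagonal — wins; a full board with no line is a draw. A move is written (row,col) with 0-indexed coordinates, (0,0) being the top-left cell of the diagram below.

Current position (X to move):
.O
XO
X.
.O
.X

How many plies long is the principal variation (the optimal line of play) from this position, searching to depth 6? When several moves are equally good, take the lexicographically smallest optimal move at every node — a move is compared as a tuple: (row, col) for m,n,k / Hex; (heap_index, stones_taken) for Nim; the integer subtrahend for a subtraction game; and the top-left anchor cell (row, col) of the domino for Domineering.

PV length from [.O/XO/X./.O/.X]: 1 ply

[.O/XO/X./.O/.X] X move#1: (0,0):+1/XO/XO/X./.O/.X*, (2,1):+1/.O/XO/XX/.O/.X, (3,0):+1/.O/XO/X./XO/.X, (4,0):-1/.O/XO/X./.O/XX
[XO/XO/X./.O/.X] end (terminal -1, O#2); searched .O/XO/X./.O/.X to 6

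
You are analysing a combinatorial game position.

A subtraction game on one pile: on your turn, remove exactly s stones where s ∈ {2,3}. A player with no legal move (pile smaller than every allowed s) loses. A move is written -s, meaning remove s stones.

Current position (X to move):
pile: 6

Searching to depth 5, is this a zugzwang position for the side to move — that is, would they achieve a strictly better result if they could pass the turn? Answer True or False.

[6] X move#1: -2:-1/4*, -3:-1/3
[4] O move#2: -2:-1/2, -3:+1/1*
[1] end (terminal -1, X#3); searched 6 to 5
pass branch (O moves first from the same position):
  | [6] O move#1: -2:-1/4*, -3:-1/3
  | [4] X move#2: -2:-1/2, -3:+1/1*
  | [1] end (terminal -1, O#3); searched 6 to 5
X moving scores -1; X passing scores +1

zugzwang(6, X) = True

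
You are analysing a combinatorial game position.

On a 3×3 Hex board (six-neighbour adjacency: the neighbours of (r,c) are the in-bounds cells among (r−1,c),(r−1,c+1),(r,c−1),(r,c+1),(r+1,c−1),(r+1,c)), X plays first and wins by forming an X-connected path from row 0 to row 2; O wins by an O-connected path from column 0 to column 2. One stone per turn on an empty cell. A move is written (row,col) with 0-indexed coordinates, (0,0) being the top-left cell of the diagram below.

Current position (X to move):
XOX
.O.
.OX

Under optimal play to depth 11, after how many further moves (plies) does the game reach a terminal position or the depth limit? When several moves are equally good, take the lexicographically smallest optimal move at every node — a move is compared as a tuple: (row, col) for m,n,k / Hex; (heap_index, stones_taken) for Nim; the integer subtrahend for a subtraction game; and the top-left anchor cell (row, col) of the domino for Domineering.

p1 X@[XOX/.O./.OX]: (1,0)[XOX/XO./.OX]+1* (1,2)[XOX/.OX/.OX]+1 (2,0)[XOX/.O./XOX]+1
p2 O@[XOX/XO./.OX]: (1,2)[XOX/XOO/.OX]-1* (2,0)[XOX/XO./OOX]-1
p3 X@[XOX/XOO/.OX]: (2,0)[XOX/XOO/XOX]+1*
p4 O@[XOX/XOO/XOX] terminal -1; root [XOX/.O./.OX] d11

PV length from [XOX/.O./.OX]: 3 plies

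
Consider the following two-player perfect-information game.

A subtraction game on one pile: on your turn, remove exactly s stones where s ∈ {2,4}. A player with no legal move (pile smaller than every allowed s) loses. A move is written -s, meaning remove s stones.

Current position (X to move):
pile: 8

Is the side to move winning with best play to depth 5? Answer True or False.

p1 X@[8]: -2[6]+1* -4[4]-1
p2 O@[6]: -2[4]-1* -4[2]-1
p3 X@[4]: -2[2]-1 -4[0]+1*
p4 O@[0] terminal -1; root [8] d5

X winning at [8]: True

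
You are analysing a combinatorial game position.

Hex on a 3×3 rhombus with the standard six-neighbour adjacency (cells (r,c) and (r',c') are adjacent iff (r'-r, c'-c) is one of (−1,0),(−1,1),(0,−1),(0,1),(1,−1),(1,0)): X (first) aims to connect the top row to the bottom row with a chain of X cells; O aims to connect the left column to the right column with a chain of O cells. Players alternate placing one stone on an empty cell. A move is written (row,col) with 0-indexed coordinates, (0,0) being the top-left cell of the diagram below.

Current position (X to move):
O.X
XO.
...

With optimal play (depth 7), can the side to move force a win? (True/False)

p1 X@[O.X/XO./...]: (0,1)[OXX/XO./...]+1* (1,2)[O.X/XOX/...]+1 (2,0)[O.X/XO./X..]+1 (2,1)[O.X/XO./.X.]-1 (2,2)[O.X/XO./..X]-1
p2 O@[OXX/XO./...]: (1,2)[OXX/XOO/...]-1* (2,0)[OXX/XO./O..]-1 (2,1)[OXX/XO./.O.]-1 (2,2)[OXX/XO./..O]-1
p3 X@[OXX/XOO/...]: (2,0)[OXX/XOO/X..]+1* (2,1)[OXX/XOO/.X.]-1 (2,2)[OXX/XOO/..X]-1
p4 O@[OXX/XOO/X..] terminal -1; root [O.X/XO./...] d7

X winning at [O.X/XO./...]: True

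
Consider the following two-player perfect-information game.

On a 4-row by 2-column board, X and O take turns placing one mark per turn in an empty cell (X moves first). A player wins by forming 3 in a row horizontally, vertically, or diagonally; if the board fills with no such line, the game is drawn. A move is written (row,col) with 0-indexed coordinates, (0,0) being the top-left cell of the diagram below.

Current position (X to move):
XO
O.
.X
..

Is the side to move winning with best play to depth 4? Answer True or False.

ply 1, X at XO/O./.X/.. | (1,1)=+0→XO/OX/.X/..*; (2,0)=+0→XO/O./XX/..; (3,0)=+0→XO/O./.X/X.; (3,1)=+0→XO/O./.X/.X
ply 2, O at XO/OX/.X/.. | (2,0)=-1→XO/OX/OX/..; (3,0)=-1→XO/OX/.X/O.; (3,1)=+0→XO/OX/.X/.O*
ply 3, X at XO/OX/.X/.O | (2,0)=+0→XO/OX/XX/.O*; (3,0)=+0→XO/OX/.X/XO
ply 4, O at XO/OX/XX/.O | (3,0)=+0→XO/OX/XX/OO*
ply 5: XO/OX/XX/OO is terminal +0 (X); from XO/O./.X/.. depth 4

X winning at [XO/O./.X/..]: False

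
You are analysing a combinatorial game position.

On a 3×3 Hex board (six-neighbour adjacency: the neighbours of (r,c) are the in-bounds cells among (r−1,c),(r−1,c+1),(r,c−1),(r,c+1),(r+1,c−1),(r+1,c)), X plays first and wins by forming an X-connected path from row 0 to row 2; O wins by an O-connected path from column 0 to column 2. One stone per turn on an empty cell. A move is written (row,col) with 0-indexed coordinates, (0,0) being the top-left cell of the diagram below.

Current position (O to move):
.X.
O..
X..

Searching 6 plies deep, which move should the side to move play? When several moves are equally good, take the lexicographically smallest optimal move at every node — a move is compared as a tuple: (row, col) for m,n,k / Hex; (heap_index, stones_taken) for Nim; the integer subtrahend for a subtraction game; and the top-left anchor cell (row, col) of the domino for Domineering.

ply 1, O at .X./O../X.. | (0,0)=-1→OX./O../X..; (0,2)=-1→.XO/O../X..; (1,1)=+1→.X./OO./X..*; (1,2)=-1→.X./O.O/X..; (2,1)=-1→.X./O../XO.; (2,2)=-1→.X./O../X.O
ply 2, X at .X./OO./X.. | (0,0)=-1→XX./OO./X..*; (0,2)=-1→.XX/OO./X..; (1,2)=-1→.X./OOX/X..; (2,1)=-1→.X./OO./XX.; (2,2)=-1→.X./OO./X.X
ply 3, O at XX./OO./X.. | (0,2)=+1→XXO/OO./X..*; (1,2)=+1→XX./OOO/X..; (2,1)=+1→XX./OO./XO.; (2,2)=+1→XX./OO./X.O
ply 4: XXO/OO./X.. is terminal -1 (X); from .X./O../X.. depth 6

O's best at [.X./O../X..]: (1,1)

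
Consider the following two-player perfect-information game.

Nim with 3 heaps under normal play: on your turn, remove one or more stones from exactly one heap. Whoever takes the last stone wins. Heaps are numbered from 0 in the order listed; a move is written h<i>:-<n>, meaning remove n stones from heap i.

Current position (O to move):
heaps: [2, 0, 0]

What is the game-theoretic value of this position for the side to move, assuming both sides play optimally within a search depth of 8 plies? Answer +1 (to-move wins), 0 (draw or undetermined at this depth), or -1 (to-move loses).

ply 1, O at (2,0,0) | h0:-1=-1→(1,0,0); h0:-2=+1→(0,0,0)*
ply 2: (0,0,0) is terminal -1 (X); from (2,0,0) depth 8

value((2,0,0), O) = +1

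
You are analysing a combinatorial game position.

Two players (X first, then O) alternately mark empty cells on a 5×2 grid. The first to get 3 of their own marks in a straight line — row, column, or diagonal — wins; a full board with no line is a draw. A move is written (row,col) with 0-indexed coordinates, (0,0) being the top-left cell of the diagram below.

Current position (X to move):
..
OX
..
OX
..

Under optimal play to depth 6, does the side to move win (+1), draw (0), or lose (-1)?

p1 X@[../OX/../OX/..]: (0,0)[X./OX/../OX/..]-1 (0,1)[.X/OX/../OX/..]-1 (2,0)[../OX/X./OX/..]+0 (2,1)[../OX/.X/OX/..]+1* (4,0)[../OX/../OX/X.]-1 (4,1)[../OX/../OX/.X]-1
p2 O@[../OX/.X/OX/..] terminal -1; root [../OX/../OX/..] d6

value(../OX/../OX/.., X) = +1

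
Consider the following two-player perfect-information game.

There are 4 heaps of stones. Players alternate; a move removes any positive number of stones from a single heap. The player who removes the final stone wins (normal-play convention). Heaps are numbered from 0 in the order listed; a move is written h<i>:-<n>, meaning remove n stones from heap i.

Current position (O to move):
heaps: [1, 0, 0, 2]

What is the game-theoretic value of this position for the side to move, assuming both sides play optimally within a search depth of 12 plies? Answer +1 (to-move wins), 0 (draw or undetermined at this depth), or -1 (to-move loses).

value((1,0,0,2), O) = +1

ply 1, O at (1,0,0,2) | h0:-1=-1→(0,0,0,2); h3:-1=+1→(1,0,0,1)*; h3:-2=-1→(1,0,0,0)
ply 2, X at (1,0,0,1) | h0:-1=-1→(0,0,0,1)*; h3:-1=-1→(1,0,0,0)
ply 3, O at (0,0,0,1) | h3:-1=+1→(0,0,0,0)*
ply 4: (0,0,0,0) is terminal -1 (X); from (1,0,0,2) depth 12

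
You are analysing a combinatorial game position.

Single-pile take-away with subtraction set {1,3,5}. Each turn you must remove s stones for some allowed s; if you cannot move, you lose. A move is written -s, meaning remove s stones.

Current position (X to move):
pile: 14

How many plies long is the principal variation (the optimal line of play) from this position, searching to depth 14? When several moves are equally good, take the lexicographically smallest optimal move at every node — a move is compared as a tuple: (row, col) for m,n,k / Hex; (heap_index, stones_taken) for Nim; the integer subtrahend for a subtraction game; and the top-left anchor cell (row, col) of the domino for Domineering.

[14] X move#1: -1:-1/13*, -3:-1/11, -5:-1/9
[13] O move#2: -1:+1/12*, -3:+1/10, -5:+1/8
[12] X move#3: -1:-1/11*, -3:-1/9, -5:-1/7
[11] O move#4: -1:+1/10*, -3:+1/8, -5:+1/6
[10] X move#5: -1:-1/9*, -3:-1/7, -5:-1/5
[9] O move#6: -1:+1/8*, -3:+1/6, -5:+1/4
[8] X move#7: -1:-1/7*, -3:-1/5, -5:-1/3
[7] O move#8: -1:+1/6*, -3:+1/4, -5:+1/2
[6] X move#9: -1:-1/5*, -3:-1/3, -5:-1/1
[5] O move#10: -1:+1/4*, -3:+1/2, -5:+1/0
[4] X move#11: -1:-1/3*, -3:-1/1
[3] O move#12: -1:+1/2*, -3:+1/0
[2] X move#13: -1:-1/1*
[1] O move#14: -1:+1/0*
[0] end (terminal -1, X#15); searched 14 to 14

PV length from [14]: 14 plies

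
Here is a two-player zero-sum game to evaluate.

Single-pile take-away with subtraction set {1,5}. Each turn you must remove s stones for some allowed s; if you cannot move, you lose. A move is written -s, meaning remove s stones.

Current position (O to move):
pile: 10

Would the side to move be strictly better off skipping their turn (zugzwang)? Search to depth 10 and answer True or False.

zugzwang(10, O) = True

ply 1, O at 10 | -1=-1→9*; -5=-1→5
ply 2, X at 9 | -1=+1→8*; -5=+1→4
ply 3, O at 8 | -1=-1→7*; -5=-1→3
ply 4, X at 7 | -1=+1→6*; -5=+1→2
ply 5, O at 6 | -1=-1→5*; -5=-1→1
ply 6, X at 5 | -1=+1→4*; -5=+1→0
ply 7, O at 4 | -1=-1→3*
ply 8, X at 3 | -1=+1→2*
ply 9, O at 2 | -1=-1→1*
ply 10, X at 1 | -1=+1→0*
ply 11: 0 is terminal -1 (O); from 10 depth 10
pass branch (X moves first from the same position):
  | ply 1, X at 10 | -1=-1→9*; -5=-1→5
  | ply 2, O at 9 | -1=+1→8*; -5=+1→4
  | ply 3, X at 8 | -1=-1→7*; -5=-1→3
  | ply 4, O at 7 | -1=+1→6*; -5=+1→2
  | ply 5, X at 6 | -1=-1→5*; -5=-1→1
  | ply 6, O at 5 | -1=+1→4*; -5=+1→0
  | ply 7, X at 4 | -1=-1→3*
  | ply 8, O at 3 | -1=+1→2*
  | ply 9, X at 2 | -1=-1→1*
  | ply 10, O at 1 | -1=+1→0*
  | ply 11: 0 is terminal -1 (X); from 10 depth 10
O moving scores -1; O passing scores +1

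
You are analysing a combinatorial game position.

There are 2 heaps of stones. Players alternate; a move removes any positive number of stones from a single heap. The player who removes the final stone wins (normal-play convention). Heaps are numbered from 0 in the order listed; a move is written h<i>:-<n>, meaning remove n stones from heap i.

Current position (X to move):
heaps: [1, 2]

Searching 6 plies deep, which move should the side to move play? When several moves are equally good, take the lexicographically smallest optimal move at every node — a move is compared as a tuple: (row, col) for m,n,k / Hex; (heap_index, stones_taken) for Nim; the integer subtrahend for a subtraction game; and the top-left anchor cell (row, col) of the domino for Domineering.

[(1,2)] X move#1: h0:-1:-1/(0,2), h1:-1:+1/(1,1)*, h1:-2:-1/(1,0)
[(1,1)] O move#2: h0:-1:-1/(0,1)*, h1:-1:-1/(1,0)
[(0,1)] X move#3: h1:-1:+1/(0,0)*
[(0,0)] end (terminal -1, O#4); searched (1,2) to 6

X's best at [(1,2)]: h1:-1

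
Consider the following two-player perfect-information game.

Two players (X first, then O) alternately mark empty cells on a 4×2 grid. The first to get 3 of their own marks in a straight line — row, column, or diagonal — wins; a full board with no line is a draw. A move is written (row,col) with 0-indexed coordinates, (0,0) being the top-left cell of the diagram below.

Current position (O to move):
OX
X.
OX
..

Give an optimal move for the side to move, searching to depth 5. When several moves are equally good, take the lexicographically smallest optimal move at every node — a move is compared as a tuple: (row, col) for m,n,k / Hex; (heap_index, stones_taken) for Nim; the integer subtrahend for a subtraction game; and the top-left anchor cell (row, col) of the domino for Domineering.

p1 O@[OX/X./OX/..]: (1,1)[OX/XO/OX/..]+0* (3,0)[OX/X./OX/O.]-1 (3,1)[OX/X./OX/.O]-1
p2 X@[OX/XO/OX/..]: (3,0)[OX/XO/OX/X.]+0* (3,1)[OX/XO/OX/.X]+0
p3 O@[OX/XO/OX/X.]: (3,1)[OX/XO/OX/XO]+0*
p4 X@[OX/XO/OX/XO] terminal +0; root [OX/X./OX/..] d5

O's best at [OX/X./OX/..]: (1,1)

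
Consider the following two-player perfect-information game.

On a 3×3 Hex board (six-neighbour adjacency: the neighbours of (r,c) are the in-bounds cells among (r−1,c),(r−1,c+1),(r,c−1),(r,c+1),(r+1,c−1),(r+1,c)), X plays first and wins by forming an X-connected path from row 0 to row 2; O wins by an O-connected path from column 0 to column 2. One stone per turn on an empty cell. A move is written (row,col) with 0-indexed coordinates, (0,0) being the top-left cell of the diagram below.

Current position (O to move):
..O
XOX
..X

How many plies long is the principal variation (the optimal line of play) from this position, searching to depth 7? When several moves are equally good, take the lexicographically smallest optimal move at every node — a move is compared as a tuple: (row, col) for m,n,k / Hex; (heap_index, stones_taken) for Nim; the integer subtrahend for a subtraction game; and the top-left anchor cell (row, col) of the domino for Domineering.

PV length from [..O/XOX/..X]: 3 plies

p1 O@[..O/XOX/..X]: (0,0)[O.O/XOX/..X]+1* (0,1)[.OO/XOX/..X]+1 (2,0)[..O/XOX/O.X]+1 (2,1)[..O/XOX/.OX]-1
p2 X@[O.O/XOX/..X]: (0,1)[OXO/XOX/..X]-1* (2,0)[O.O/XOX/X.X]-1 (2,1)[O.O/XOX/.XX]-1
p3 O@[OXO/XOX/..X]: (2,0)[OXO/XOX/O.X]+1* (2,1)[OXO/XOX/.OX]-1
p4 X@[OXO/XOX/O.X] terminal -1; root [..O/XOX/..X] d7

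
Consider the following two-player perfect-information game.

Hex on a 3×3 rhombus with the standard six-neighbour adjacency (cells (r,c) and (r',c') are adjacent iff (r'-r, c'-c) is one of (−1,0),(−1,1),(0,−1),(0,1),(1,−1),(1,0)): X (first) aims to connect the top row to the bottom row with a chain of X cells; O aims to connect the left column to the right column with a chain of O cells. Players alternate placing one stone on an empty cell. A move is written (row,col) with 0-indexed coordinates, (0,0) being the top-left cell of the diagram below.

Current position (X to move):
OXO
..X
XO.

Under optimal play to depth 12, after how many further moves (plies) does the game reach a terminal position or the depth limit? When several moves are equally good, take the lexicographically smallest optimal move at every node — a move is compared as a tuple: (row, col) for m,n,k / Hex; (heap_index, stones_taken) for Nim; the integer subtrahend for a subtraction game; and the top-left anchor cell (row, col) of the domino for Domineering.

ply 1, X at OXO/..X/XO. | (1,0)=+1→OXO/X.X/XO.*; (1,1)=+1→OXO/.XX/XO.; (2,2)=+1→OXO/..X/XOX
ply 2: OXO/X.X/XO. is terminal -1 (O); from OXO/..X/XO. depth 12

PV length from [OXO/..X/XO.]: 1 ply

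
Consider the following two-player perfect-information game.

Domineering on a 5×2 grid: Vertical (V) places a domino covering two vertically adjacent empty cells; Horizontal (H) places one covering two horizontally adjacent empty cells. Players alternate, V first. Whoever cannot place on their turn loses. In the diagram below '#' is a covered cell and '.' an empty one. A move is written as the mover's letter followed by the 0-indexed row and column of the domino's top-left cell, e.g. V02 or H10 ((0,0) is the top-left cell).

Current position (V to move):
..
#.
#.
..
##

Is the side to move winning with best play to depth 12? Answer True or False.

V winning at [../#./#./../##]: False

ply 1, V at ../#./#./../## | V01=-1→.#/##/#./../##*; V11=-1→../##/##/../##; V21=-1→../#./##/.#/##
ply 2, H at .#/##/#./../## | H30=+1→.#/##/#./##/##*
ply 3: .#/##/#./##/## is terminal -1 (V); from ../#./#./../## depth 12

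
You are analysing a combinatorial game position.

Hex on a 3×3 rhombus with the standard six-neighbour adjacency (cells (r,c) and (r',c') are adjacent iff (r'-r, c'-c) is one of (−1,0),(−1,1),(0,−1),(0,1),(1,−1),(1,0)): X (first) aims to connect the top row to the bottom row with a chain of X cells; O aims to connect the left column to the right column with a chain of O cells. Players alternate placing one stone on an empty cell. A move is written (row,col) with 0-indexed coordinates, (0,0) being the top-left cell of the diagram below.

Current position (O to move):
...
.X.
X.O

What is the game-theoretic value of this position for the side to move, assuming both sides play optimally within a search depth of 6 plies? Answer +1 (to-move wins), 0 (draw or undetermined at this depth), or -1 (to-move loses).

value(.../.X./X.O, O) = -1

ply 1, O at .../.X./X.O | (0,0)=-1→O../.X./X.O*; (0,1)=-1→.O./.X./X.O; (0,2)=-1→..O/.X./X.O; (1,0)=-1→.../OX./X.O; (1,2)=-1→.../.XO/X.O; (2,1)=-1→.../.X./XOO
ply 2, X at O../.X./X.O | (0,1)=+1→OX./.X./X.O*; (0,2)=+1→O.X/.X./X.O; (1,0)=+1→O../XX./X.O; (1,2)=+1→O../.XX/X.O; (2,1)=+1→O../.X./XXO
ply 3: OX./.X./X.O is terminal -1 (O); from .../.X./X.O depth 6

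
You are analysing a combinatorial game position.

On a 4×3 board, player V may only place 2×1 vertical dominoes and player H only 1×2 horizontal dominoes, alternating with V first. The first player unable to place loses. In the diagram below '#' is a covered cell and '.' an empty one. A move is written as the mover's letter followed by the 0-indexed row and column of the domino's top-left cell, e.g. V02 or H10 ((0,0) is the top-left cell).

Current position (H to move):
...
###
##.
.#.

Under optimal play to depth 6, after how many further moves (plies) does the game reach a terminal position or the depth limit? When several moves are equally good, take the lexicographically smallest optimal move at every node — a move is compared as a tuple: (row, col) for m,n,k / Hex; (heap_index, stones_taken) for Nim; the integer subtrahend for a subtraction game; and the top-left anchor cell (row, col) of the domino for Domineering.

p1 H@[.../###/##./.#.]: H00[##./###/##./.#.]-1* H01[.##/###/##./.#.]-1
p2 V@[##./###/##./.#.]: V22[##./###/###/.##]+1*
p3 H@[##./###/###/.##] terminal -1; root [.../###/##./.#.] d6

PV length from [.../###/##./.#.]: 2 plies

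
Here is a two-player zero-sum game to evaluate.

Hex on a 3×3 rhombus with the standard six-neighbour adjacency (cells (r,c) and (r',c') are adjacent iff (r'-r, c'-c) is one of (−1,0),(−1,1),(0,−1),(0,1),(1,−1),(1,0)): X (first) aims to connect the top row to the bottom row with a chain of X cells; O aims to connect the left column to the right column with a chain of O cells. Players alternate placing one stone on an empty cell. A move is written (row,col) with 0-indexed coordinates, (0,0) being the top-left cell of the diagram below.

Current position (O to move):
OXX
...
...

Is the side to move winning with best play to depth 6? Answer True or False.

O winning at [OXX/.../...]: False

ply 1, O at OXX/.../... | (1,0)=-1→OXX/O../...*; (1,1)=-1→OXX/.O./...; (1,2)=-1→OXX/..O/...; (2,0)=-1→OXX/.../O..; (2,1)=-1→OXX/.../.O.; (2,2)=-1→OXX/.../..O
ply 2, X at OXX/O../... | (1,1)=+1→OXX/OX./...*; (1,2)=+1→OXX/O.X/...; (2,0)=+1→OXX/O../X..; (2,1)=+1→OXX/O../.X.; (2,2)=+1→OXX/O../..X
ply 3, O at OXX/OX./... | (1,2)=-1→OXX/OXO/...*; (2,0)=-1→OXX/OX./O..; (2,1)=-1→OXX/OX./.O.; (2,2)=-1→OXX/OX./..O
ply 4, X at OXX/OXO/... | (2,0)=+1→OXX/OXO/X..*; (2,1)=+1→OXX/OXO/.X.; (2,2)=+1→OXX/OXO/..X
ply 5: OXX/OXO/X.. is terminal -1 (O); from OXX/.../... depth 6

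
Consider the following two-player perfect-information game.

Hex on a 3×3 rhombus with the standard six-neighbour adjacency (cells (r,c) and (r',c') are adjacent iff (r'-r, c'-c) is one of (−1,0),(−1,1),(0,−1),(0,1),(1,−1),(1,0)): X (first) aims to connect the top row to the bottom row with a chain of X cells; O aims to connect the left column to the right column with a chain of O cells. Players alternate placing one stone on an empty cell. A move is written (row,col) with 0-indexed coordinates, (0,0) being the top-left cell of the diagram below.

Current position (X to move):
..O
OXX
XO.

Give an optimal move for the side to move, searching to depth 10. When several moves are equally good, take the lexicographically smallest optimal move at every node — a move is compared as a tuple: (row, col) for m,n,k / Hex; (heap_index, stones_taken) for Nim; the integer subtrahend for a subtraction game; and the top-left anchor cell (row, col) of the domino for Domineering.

X's best at [..O/OXX/XO.]: (0,1)

ply 1, X at ..O/OXX/XO. | (0,0)=-1→X.O/OXX/XO.; (0,1)=+1→.XO/OXX/XO.*; (2,2)=-1→..O/OXX/XOX
ply 2: .XO/OXX/XO. is terminal -1 (O); from ..O/OXX/XO. depth 10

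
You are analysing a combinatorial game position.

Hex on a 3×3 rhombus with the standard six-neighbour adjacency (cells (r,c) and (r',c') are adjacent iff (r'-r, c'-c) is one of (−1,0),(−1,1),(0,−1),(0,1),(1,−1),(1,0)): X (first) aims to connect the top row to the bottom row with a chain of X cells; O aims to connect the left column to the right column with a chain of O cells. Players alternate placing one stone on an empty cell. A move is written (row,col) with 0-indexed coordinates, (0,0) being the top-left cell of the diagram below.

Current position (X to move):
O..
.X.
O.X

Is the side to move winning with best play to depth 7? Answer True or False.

p1 X@[O../.X./O.X]: (0,1)[OX./.X./O.X]+1* (0,2)[O.X/.X./O.X]+1 (1,0)[O../XX./O.X]+1 (1,2)[O../.XX/O.X]+1 (2,1)[O../.X./OXX]+1
p2 O@[OX./.X./O.X]: (0,2)[OXO/.X./O.X]-1* (1,0)[OX./OX./O.X]-1 (1,2)[OX./.XO/O.X]-1 (2,1)[OX./.X./OOX]-1
p3 X@[OXO/.X./O.X]: (1,0)[OXO/XX./O.X]+1* (1,2)[OXO/.XX/O.X]+1 (2,1)[OXO/.X./OXX]+1
p4 O@[OXO/XX./O.X]: (1,2)[OXO/XXO/O.X]-1* (2,1)[OXO/XX./OOX]-1
p5 X@[OXO/XXO/O.X]: (2,1)[OXO/XXO/OXX]+1*
p6 O@[OXO/XXO/OXX] terminal -1; root [O../.X./O.X] d7

X winning at [O../.X./O.X]: True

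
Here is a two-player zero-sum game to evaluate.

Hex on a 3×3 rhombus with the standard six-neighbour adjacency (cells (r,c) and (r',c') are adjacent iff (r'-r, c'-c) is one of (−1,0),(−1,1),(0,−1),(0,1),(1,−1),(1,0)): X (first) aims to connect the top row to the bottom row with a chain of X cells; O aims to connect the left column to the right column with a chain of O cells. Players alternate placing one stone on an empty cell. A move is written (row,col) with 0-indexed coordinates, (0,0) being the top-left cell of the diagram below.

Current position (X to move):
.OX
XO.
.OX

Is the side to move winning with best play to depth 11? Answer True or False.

[.OX/XO./.OX] X move#1: (0,0):+1/XOX/XO./.OX*, (1,2):+1/.OX/XOX/.OX, (2,0):+1/.OX/XO./XOX
[XOX/XO./.OX] O move#2: (1,2):-1/XOX/XOO/.OX*, (2,0):-1/XOX/XO./OOX
[XOX/XOO/.OX] X move#3: (2,0):+1/XOX/XOO/XOX*
[XOX/XOO/XOX] end (terminal -1, O#4); searched .OX/XO./.OX to 11

X winning at [.OX/XO./.OX]: True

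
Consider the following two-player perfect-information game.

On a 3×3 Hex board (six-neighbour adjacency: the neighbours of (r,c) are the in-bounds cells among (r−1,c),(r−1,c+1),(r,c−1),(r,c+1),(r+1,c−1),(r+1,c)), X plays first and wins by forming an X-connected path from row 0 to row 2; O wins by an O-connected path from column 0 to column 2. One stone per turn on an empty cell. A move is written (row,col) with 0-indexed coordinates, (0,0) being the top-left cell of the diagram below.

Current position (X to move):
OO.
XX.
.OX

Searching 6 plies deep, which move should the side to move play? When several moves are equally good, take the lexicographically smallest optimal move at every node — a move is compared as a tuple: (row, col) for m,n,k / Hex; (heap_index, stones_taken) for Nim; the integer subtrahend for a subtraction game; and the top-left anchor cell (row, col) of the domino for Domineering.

X's best at [OO./XX./.OX]: (0,2)

p1 X@[OO./XX./.OX]: (0,2)[OOX/XX./.OX]+1* (1,2)[OO./XXX/.OX]-1 (2,0)[OO./XX./XOX]-1
p2 O@[OOX/XX./.OX]: (1,2)[OOX/XXO/.OX]-1* (2,0)[OOX/XX./OOX]-1
p3 X@[OOX/XXO/.OX]: (2,0)[OOX/XXO/XOX]+1*
p4 O@[OOX/XXO/XOX] terminal -1; root [OO./XX./.OX] d6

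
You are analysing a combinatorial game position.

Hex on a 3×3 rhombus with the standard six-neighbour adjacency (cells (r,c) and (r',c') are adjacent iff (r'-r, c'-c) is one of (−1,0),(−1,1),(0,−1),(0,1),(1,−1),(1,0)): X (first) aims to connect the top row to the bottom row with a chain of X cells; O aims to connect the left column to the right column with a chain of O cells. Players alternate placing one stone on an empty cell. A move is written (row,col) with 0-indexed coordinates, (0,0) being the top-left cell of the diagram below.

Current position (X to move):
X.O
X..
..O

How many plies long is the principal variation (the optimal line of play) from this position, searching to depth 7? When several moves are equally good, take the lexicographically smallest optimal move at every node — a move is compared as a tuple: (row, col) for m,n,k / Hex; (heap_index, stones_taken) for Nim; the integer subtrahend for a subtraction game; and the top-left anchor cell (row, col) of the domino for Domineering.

[X.O/X../..O] X move#1: (0,1):-1/XXO/X../..O, (1,1):+1/X.O/XX./..O*, (1,2):-1/X.O/X.X/..O, (2,0):+1/X.O/X../X.O, (2,1):+1/X.O/X../.XO
[X.O/XX./..O] O move#2: (0,1):-1/XOO/XX./..O*, (1,2):-1/X.O/XXO/..O, (2,0):-1/X.O/XX./O.O, (2,1):-1/X.O/XX./.OO
[XOO/XX./..O] X move#3: (1,2):+1/XOO/XXX/..O*, (2,0):+1/XOO/XX./X.O, (2,1):+1/XOO/XX./.XO
[XOO/XXX/..O] O move#4: (2,0):-1/XOO/XXX/O.O*, (2,1):-1/XOO/XXX/.OO
[XOO/XXX/O.O] X move#5: (2,1):+1/XOO/XXX/OXO*
[XOO/XXX/OXO] end (terminal -1, O#6); searched X.O/X../..O to 7

PV length from [X.O/X../..O]: 5 plies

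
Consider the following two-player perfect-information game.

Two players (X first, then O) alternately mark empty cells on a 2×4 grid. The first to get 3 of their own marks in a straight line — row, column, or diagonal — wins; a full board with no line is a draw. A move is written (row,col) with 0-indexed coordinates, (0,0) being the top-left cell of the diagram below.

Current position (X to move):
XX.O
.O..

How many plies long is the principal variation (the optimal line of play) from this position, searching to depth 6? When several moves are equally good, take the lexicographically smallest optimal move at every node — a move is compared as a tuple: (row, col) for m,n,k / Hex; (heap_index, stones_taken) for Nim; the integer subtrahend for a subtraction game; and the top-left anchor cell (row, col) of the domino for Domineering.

ply 1, X at XX.O/.O.. | (0,2)=+1→XXXO/.O..*; (1,0)=+0→XX.O/XO..; (1,2)=+0→XX.O/.OX.; (1,3)=+0→XX.O/.O.X
ply 2: XXXO/.O.. is terminal -1 (O); from XX.O/.O.. depth 6

PV length from [XX.O/.O..]: 1 ply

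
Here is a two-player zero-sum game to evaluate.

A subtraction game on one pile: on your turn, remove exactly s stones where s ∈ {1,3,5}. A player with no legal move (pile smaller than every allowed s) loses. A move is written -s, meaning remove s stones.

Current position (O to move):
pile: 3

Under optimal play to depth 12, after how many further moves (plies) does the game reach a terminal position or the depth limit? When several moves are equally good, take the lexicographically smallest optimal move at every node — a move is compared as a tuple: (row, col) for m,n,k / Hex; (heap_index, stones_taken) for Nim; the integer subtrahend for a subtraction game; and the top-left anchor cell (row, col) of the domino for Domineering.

PV length from [3]: 3 plies

ply 1, O at 3 | -1=+1→2*; -3=+1→0
ply 2, X at 2 | -1=-1→1*
ply 3, O at 1 | -1=+1→0*
ply 4: 0 is terminal -1 (X); from 3 depth 12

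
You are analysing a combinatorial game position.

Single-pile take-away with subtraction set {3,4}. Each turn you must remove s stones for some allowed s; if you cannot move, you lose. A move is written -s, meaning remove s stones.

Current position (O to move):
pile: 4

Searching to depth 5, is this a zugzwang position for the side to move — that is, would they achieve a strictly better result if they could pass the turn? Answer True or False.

zugzwang(4, O) = False

[4] O move#1: -3:+1/1*, -4:+1/0
[1] end (terminal -1, X#2); searched 4 to 5
suppose O passes — search the same position with X to move:
pass> [4] X move#1: -3:+1/1*, -4:+1/0
pass> [1] end (terminal -1, O#2); searched 4 to 5
for O: play +1, pass -1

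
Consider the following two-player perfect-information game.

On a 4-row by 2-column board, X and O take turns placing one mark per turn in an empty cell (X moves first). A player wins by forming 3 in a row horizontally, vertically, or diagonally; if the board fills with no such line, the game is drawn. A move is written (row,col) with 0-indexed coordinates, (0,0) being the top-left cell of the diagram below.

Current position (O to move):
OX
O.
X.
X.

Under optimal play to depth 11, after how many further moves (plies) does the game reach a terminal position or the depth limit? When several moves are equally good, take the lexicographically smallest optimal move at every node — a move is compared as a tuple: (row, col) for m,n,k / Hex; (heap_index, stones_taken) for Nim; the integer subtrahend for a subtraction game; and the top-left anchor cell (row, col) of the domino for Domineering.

ply 1, O at OX/O./X./X. | (1,1)=+0→OX/OO/X./X.*; (2,1)=+0→OX/O./XO/X.; (3,1)=+0→OX/O./X./XO
ply 2, X at OX/OO/X./X. | (2,1)=+0→OX/OO/XX/X.*; (3,1)=+0→OX/OO/X./XX
ply 3, O at OX/OO/XX/X. | (3,1)=+0→OX/OO/XX/XO*
ply 4: OX/OO/XX/XO is terminal +0 (X); from OX/O./X./X. depth 11

PV length from [OX/O./X./X.]: 3 plies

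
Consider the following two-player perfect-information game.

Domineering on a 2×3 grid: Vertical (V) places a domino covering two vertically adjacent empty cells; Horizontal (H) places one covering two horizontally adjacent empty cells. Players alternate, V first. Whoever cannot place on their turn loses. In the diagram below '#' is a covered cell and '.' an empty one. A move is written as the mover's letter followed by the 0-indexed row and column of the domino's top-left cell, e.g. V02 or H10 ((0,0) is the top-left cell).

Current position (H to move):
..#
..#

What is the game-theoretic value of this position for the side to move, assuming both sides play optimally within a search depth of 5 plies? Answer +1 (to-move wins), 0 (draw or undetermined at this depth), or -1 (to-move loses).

value(..#/..#, H) = +1

[..#/..#] H move#1: H00:+1/###/..#*, H10:+1/..#/###
[###/..#] end (terminal -1, V#2); searched ..#/..# to 5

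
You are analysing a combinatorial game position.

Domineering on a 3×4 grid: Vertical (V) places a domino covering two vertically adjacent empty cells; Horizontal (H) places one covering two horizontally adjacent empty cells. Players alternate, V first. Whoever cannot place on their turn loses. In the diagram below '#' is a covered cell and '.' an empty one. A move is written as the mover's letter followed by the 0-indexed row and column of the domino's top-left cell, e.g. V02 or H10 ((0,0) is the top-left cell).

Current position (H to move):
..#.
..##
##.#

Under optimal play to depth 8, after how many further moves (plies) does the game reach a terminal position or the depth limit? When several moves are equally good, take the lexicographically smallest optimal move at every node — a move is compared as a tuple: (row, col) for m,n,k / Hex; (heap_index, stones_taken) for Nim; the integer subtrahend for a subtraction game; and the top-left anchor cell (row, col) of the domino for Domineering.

[..#./..##/##.#] H move#1: H00:+1/###./..##/##.#*, H10:+1/..#./####/##.#
[###./..##/##.#] end (terminal -1, V#2); searched ..#./..##/##.# to 8

PV length from [..#./..##/##.#]: 1 ply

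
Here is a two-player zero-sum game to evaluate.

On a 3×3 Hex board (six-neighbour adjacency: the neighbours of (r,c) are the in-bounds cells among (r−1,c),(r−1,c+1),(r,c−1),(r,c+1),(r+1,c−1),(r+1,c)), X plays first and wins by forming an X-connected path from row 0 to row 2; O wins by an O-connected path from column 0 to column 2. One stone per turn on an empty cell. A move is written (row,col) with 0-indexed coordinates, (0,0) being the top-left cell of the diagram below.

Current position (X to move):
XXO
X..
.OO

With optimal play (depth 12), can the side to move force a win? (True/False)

ply 1, X at XXO/X../.OO | (1,1)=-1→XXO/XX./.OO; (1,2)=-1→XXO/X.X/.OO; (2,0)=+1→XXO/X../XOO*
ply 2: XXO/X../XOO is terminal -1 (O); from XXO/X../.OO depth 12

X winning at [XXO/X../.OO]: True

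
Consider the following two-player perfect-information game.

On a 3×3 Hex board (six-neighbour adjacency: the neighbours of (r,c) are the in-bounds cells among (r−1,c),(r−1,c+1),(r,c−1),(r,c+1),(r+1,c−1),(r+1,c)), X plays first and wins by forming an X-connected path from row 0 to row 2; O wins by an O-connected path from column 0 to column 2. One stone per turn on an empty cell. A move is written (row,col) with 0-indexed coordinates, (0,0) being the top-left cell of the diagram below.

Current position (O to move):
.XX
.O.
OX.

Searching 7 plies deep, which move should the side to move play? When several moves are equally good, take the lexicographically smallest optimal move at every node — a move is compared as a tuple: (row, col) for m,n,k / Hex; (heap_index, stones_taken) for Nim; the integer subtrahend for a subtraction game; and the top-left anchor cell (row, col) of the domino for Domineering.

p1 O@[.XX/.O./OX.]: (0,0)[OXX/.O./OX.]-1 (1,0)[.XX/OO./OX.]-1 (1,2)[.XX/.OO/OX.]+1* (2,2)[.XX/.O./OXO]-1
p2 X@[.XX/.OO/OX.] terminal -1; root [.XX/.O./OX.] d7

O's best at [.XX/.O./OX.]: (1,2)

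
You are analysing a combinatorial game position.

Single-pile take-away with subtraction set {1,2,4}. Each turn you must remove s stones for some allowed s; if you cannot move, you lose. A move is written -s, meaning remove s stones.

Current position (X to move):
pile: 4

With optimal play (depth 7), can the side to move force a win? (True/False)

X winning at [4]: True

[4] X move#1: -1:+1/3*, -2:-1/2, -4:+1/0
[3] O move#2: -1:-1/2*, -2:-1/1
[2] X move#3: -1:-1/1, -2:+1/0*
[0] end (terminal -1, O#4); searched 4 to 7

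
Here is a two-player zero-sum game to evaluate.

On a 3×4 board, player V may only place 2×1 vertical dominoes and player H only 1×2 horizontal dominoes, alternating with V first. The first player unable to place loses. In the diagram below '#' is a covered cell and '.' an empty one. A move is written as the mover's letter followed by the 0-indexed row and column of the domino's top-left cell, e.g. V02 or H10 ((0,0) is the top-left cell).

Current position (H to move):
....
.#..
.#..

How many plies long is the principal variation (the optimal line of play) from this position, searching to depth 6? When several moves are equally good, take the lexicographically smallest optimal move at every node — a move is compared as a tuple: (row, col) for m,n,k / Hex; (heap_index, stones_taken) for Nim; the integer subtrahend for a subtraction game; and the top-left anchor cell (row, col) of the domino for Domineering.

PV length from [..../.#../.#..]: 3 plies

[..../.#../.#..] H move#1: H00:-1/##../.#../.#.., H01:-1/.##./.#../.#.., H02:-1/..##/.#../.#.., H12:+1/..../.###/.#..*, H22:-1/..../.#../.###
[..../.###/.#..] V move#2: V00:-1/#.../####/.#..*, V10:-1/..../####/##..
[#.../####/.#..] H move#3: H01:+1/###./####/.#..*, H02:+1/#.##/####/.#.., H22:+1/#.../####/.###
[###./####/.#..] end (terminal -1, V#4); searched ..../.#../.#.. to 6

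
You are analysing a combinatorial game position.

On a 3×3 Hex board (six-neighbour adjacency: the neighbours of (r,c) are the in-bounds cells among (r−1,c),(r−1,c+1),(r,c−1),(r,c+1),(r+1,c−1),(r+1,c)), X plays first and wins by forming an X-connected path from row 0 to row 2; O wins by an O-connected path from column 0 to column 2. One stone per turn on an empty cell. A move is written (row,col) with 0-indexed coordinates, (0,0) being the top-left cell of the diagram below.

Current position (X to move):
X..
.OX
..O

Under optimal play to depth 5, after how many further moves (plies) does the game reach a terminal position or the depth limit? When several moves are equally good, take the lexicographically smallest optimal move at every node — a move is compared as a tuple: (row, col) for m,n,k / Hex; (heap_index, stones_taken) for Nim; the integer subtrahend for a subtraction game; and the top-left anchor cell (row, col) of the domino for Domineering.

p1 X@[X../.OX/..O]: (0,1)[XX./.OX/..O]-1* (0,2)[X.X/.OX/..O]-1 (1,0)[X../XOX/..O]-1 (2,0)[X../.OX/X.O]-1 (2,1)[X../.OX/.XO]-1
p2 O@[XX./.OX/..O]: (0,2)[XXO/.OX/..O]+1* (1,0)[XX./OOX/..O]+1 (2,0)[XX./.OX/O.O]+1 (2,1)[XX./.OX/.OO]+1
p3 X@[XXO/.OX/..O]: (1,0)[XXO/XOX/..O]-1* (2,0)[XXO/.OX/X.O]-1 (2,1)[XXO/.OX/.XO]-1
p4 O@[XXO/XOX/..O]: (2,0)[XXO/XOX/O.O]+1* (2,1)[XXO/XOX/.OO]-1
p5 X@[XXO/XOX/O.O] terminal -1; root [X../.OX/..O] d5

PV length from [X../.OX/..O]: 4 plies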